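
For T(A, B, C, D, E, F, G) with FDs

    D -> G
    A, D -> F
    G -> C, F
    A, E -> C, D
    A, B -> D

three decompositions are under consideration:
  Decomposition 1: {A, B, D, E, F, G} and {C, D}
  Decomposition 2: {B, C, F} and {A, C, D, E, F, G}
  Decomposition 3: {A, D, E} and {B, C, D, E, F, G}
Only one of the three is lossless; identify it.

Decomposition 1

Decomposition 1: common = {D}, closure = {C, D, F, G} → lossless.
Decomposition 2: common = {C, F}, closure = {C, F} → lossy.
Decomposition 3: common = {D, E}, closure = {C, D, E, F, G} → lossy.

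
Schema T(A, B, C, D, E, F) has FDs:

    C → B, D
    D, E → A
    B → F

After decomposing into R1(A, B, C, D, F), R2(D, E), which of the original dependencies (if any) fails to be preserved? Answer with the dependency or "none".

Check D, E → A: no single fragment contains all of {A, D, E}, and the restricted closure of {D, E} across the fragments never reaches {A}.
C → B, D is preserved.
B → F is preserved.

D, E → A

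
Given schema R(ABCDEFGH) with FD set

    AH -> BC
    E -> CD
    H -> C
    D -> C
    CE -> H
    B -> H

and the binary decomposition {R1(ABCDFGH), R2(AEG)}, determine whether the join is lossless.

Common attributes: R1 ∩ R2 = {AG}.
No dependency enlarges {AG}, so (AG)⁺ = {AG}.
The closure contains neither all of R1 = {ABCDFGH} nor all of R2 = {AEG}, so the common attributes are not a superkey of either fragment. The join is lossy.

No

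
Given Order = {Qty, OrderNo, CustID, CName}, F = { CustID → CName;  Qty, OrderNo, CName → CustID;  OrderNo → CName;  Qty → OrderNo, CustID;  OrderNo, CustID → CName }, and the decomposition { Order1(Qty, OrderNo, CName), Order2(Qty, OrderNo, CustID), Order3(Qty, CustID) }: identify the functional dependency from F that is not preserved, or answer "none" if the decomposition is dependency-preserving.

Check CustID → CName: no single fragment contains all of {CustID, CName}, and the restricted closure of {CustID} across the fragments never reaches {CName}.
Qty, OrderNo, CName → CustID is preserved.
OrderNo → CName is preserved.
Qty → OrderNo, CustID is preserved.
OrderNo, CustID → CName is preserved.

CustID → CName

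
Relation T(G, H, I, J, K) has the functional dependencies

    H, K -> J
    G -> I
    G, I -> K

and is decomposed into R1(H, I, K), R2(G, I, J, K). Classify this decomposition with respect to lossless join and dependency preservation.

Lossless test: (I, K)⁺ = {I, K}, which is a superkey of neither fragment — lossy.
Dependency preservation: the restricted closure of {H, K} across the fragments never reaches {J}, so H, K → J cannot be enforced without a join — not preserved.

lossy and not dependency-preserving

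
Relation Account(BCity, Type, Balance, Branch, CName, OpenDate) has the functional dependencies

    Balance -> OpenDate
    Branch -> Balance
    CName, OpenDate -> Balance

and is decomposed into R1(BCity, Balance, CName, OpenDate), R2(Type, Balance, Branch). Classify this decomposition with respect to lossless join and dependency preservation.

lossy but dependency-preserving

Lossless test: (Balance)⁺ = {Balance, OpenDate}, which is a superkey of neither fragment — lossy.
Dependency preservation: every FD's attributes lie within a single fragment, so each can be enforced locally — preserved.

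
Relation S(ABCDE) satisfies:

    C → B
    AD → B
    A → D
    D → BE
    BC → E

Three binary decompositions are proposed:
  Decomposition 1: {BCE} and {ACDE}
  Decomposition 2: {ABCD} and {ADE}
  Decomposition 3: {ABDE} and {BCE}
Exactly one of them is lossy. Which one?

Decomposition 3

Decomposition 1: common = {CE}, closure = {BCE} → lossless.
Decomposition 2: common = {AD}, closure = {ABDE} → lossless.
Decomposition 3: common = {BE}, closure = {BE} → lossy.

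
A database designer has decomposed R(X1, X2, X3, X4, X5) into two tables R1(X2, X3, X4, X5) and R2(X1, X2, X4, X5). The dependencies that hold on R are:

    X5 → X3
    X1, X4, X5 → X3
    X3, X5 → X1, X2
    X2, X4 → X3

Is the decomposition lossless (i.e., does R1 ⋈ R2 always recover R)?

Common attributes: R1 ∩ R2 = {X2, X4, X5}.
Closure of {X2, X4, X5}: X5 → X3 applies, adding X3; X3, X5 → X1, X2 applies, adding X1. So (X2, X4, X5)⁺ = {X1, X2, X3, X4, X5}.
This closure contains every attribute of R1, so R1 ∩ R2 → R1. The join is lossless.

Yes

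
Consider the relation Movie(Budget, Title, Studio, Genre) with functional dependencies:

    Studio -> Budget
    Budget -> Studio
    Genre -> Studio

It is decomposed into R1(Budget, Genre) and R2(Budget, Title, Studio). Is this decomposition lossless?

Common attributes: R1 ∩ R2 = {Budget}.
Closure of {Budget}: Budget → Studio applies, adding Studio. So (Budget)⁺ = {Budget, Studio}.
The closure contains neither all of R1 = {Budget, Genre} nor all of R2 = {Budget, Title, Studio}, so the common attributes are not a superkey of either fragment. The join is lossy.

No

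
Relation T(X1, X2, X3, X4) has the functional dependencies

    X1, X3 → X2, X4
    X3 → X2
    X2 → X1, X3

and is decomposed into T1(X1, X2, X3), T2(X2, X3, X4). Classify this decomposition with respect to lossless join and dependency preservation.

Lossless test: (X2, X3)⁺ = {X1, X2, X3, X4}, which contains all of one fragment — lossless.
Dependency preservation: X1, X3 → X2, X4 is not contained in any single fragment, but the restricted closure of its left-hand side across the fragments still reaches the right-hand side; the remaining FDs each lie inside some fragment. All dependencies are preserved.

lossless and dependency-preserving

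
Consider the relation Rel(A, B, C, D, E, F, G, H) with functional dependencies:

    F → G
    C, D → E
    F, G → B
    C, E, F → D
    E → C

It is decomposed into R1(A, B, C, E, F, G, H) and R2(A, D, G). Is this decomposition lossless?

Common attributes: R1 ∩ R2 = {A, G}.
No dependency enlarges {A, G}, so (A, G)⁺ = {A, G}.
The closure contains neither all of R1 = {A, B, C, E, F, G, H} nor all of R2 = {A, D, G}, so the common attributes are not a superkey of either fragment. The join is lossy.

No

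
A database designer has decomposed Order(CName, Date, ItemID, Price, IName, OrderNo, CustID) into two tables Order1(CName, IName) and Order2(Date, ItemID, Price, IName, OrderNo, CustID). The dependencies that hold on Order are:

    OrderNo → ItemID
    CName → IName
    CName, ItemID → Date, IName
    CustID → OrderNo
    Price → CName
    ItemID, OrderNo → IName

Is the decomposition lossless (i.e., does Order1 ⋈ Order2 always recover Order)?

No

Common attributes: Order1 ∩ Order2 = {IName}.
No dependency enlarges {IName}, so (IName)⁺ = {IName}.
The closure contains neither all of Order1 = {CName, IName} nor all of Order2 = {Date, ItemID, Price, IName, OrderNo, CustID}, so the common attributes are not a superkey of either fragment. The join is lossy.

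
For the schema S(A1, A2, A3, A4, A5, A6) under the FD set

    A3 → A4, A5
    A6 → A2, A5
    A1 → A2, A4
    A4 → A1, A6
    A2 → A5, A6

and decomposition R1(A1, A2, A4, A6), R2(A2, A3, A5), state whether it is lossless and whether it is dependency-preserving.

Lossless test: (A2)⁺ = {A2, A5, A6}, which is a superkey of neither fragment — lossy.
Dependency preservation: the restricted closure of {A3} across the fragments never reaches {A4, A5}, so A3 → A4, A5 cannot be enforced without a join — not preserved.

lossy and not dependency-preserving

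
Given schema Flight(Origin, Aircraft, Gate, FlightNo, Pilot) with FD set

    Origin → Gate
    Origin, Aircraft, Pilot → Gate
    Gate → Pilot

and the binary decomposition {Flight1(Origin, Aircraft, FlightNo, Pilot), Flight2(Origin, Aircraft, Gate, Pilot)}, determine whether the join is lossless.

Yes

Common attributes: Flight1 ∩ Flight2 = {Origin, Aircraft, Pilot}.
Closure of {Origin, Aircraft, Pilot}: Origin → Gate applies, adding Gate. So (Origin, Aircraft, Pilot)⁺ = {Origin, Aircraft, Gate, Pilot}.
This closure contains every attribute of Flight2, so Flight1 ∩ Flight2 → Flight2. The join is lossless.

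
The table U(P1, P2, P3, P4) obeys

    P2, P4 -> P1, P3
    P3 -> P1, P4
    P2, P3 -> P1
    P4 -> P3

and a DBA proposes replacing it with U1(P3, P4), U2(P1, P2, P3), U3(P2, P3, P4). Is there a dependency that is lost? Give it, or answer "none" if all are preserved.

P2, P4 → P1, P3: restricted closure across fragments reaches P1, P3.
P3 → P1, P4: restricted closure across fragments reaches P1, P4.
P2, P3 → P1 lies within U2.
P4 → P3 lies within U1.
Every dependency is enforceable on the fragments, so the decomposition is dependency-preserving.

none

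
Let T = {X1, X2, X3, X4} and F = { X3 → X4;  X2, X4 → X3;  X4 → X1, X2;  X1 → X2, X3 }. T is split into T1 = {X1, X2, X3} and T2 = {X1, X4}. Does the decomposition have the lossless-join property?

Yes

Common attributes: T1 ∩ T2 = {X1}.
Closure of {X1}: X1 → X2, X3 applies, adding X2, X3; X3 → X4 applies, adding X4. So (X1)⁺ = {X1, X2, X3, X4}.
This closure contains every attribute of T1, so T1 ∩ T2 → T1. The join is lossless.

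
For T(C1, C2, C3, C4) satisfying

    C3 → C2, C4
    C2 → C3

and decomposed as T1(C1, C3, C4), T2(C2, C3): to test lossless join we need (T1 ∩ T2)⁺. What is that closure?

C2, C3, C4

T1 ∩ T2 = {C3}.
C3 → C2, C4 applies, adding C2, C4
Closure: {C2, C3, C4}.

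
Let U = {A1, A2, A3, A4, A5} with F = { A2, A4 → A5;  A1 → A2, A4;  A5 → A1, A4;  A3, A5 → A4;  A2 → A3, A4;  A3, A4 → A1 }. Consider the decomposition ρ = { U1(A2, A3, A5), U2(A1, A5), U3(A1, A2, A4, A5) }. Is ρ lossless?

Chase test. Columns are A1, A2, A3, A4, A5; row i has aⱼ where attribute j ∈ Ui, else bᵢⱼ.
Initial tableau (one row per fragment):
  row 1: b11 a2 a3 b14 a5
  row 2: a1 b22 b23 b24 a5
  row 3: a1 a2 b33 a4 a5
Rows 2 and 3 agree on A1; apply A1→A2, A4 and equate their A2, A4 entries.
Rows 1 and 2 agree on A5; apply A5→A1, A4 and equate their A1, A4 entries.
Rows 1 and 2 agree on A2; apply A2→A3, A4 and equate their A3, A4 entries.
Rows 1 and 3 agree on A2; apply A2→A3, A4 and equate their A3, A4 entries.
Row 1 is now all distinguished symbols — the join is lossless.

Yes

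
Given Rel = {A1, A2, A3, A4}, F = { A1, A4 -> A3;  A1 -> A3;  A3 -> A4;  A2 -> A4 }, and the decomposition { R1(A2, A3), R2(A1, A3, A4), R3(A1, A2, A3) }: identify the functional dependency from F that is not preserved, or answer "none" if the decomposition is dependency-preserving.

A2 -> A4

Check A2 → A4: no single fragment contains all of {A2, A4}, and the restricted closure of {A2} across the fragments never reaches {A4}.
A1, A4 → A3 is preserved.
A1 → A3 is preserved.
A3 → A4 is preserved.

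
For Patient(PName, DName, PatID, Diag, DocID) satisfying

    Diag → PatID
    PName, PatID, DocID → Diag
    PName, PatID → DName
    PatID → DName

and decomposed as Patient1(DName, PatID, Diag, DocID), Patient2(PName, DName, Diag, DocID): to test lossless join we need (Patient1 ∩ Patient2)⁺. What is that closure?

Patient1 ∩ Patient2 = {DName, Diag, DocID}.
Diag → PatID applies, adding PatID
Closure: {DName, PatID, Diag, DocID}.

DName, PatID, Diag, DocID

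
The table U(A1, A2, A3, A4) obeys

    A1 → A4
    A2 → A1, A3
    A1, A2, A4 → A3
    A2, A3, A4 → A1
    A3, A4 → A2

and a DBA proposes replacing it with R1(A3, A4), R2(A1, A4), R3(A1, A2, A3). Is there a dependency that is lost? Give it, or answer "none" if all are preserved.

A3, A4 → A2

Check A3, A4 → A2: no single fragment contains all of {A2, A3, A4}, and the restricted closure of {A3, A4} across the fragments never reaches {A2}.
A1 → A4 is preserved.
A2 → A1, A3 is preserved.
A1, A2, A4 → A3 is preserved.
A2, A3, A4 → A1 is preserved.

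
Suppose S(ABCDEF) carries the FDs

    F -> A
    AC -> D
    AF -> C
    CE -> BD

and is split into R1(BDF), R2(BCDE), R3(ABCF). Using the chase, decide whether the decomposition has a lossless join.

No

Chase test. Columns are ABCDEF; row i has aⱼ where attribute j ∈ Ri, else bᵢⱼ.
Initial tableau (one row per fragment):
  row 1: b11 a2 b13 a4 b15 a6
  row 2: b21 a2 a3 a4 a5 b26
  row 3: a1 a2 a3 b34 b35 a6
Rows 1 and 3 agree on F; apply F→A and equate their A entries.
Rows 1 and 3 agree on AF; apply AF→C and equate their C entries.
Rows 1 and 3 agree on AC; apply AC→D and equate their D entries.
No row becomes fully distinguished — the join is lossy.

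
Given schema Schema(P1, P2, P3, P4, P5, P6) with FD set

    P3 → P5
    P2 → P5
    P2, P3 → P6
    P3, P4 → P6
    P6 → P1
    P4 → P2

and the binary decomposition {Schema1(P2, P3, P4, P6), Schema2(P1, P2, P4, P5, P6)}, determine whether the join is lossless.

Yes

Common attributes: Schema1 ∩ Schema2 = {P2, P4, P6}.
Closure of {P2, P4, P6}: P2 → P5 applies, adding P5; P6 → P1 applies, adding P1. So (P2, P4, P6)⁺ = {P1, P2, P4, P5, P6}.
This closure contains every attribute of Schema2, so Schema1 ∩ Schema2 → Schema2. The join is lossless.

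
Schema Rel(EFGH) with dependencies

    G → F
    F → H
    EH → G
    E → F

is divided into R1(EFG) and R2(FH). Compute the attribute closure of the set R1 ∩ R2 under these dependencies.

R1 ∩ R2 = {F}.
F → H applies, adding H
Closure: {FH}.

FH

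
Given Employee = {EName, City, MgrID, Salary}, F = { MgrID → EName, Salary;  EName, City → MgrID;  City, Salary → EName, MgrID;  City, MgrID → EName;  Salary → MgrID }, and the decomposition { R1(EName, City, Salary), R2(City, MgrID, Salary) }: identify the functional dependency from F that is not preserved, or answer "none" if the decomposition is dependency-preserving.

none

MgrID → EName, Salary: restricted closure across fragments reaches EName, Salary.
EName, City → MgrID: restricted closure across fragments reaches MgrID.
City, Salary → EName, MgrID: restricted closure across fragments reaches EName, MgrID.
City, MgrID → EName: restricted closure across fragments reaches EName.
Salary → MgrID lies within R2.
Every dependency is enforceable on the fragments, so the decomposition is dependency-preserving.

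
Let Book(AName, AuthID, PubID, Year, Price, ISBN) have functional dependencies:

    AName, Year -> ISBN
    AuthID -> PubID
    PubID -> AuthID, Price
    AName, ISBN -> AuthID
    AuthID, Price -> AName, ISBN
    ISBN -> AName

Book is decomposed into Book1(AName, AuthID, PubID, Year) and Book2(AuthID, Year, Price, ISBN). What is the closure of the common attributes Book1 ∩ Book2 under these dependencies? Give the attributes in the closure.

AName, AuthID, PubID, Year, Price, ISBN

Book1 ∩ Book2 = {AuthID, Year}.
AuthID → PubID applies, adding PubID
PubID → AuthID, Price applies, adding Price
AuthID, Price → AName, ISBN applies, adding AName, ISBN
Closure: {AName, AuthID, PubID, Year, Price, ISBN}.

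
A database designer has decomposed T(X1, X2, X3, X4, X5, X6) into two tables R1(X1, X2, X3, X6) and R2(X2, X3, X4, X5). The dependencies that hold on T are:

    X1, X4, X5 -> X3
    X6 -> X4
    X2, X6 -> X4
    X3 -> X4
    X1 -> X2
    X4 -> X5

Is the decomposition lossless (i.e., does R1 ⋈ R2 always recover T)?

Yes

Common attributes: R1 ∩ R2 = {X2, X3}.
Closure of {X2, X3}: X3 → X4 applies, adding X4; X4 → X5 applies, adding X5. So (X2, X3)⁺ = {X2, X3, X4, X5}.
This closure contains every attribute of R2, so R1 ∩ R2 → R2. The join is lossless.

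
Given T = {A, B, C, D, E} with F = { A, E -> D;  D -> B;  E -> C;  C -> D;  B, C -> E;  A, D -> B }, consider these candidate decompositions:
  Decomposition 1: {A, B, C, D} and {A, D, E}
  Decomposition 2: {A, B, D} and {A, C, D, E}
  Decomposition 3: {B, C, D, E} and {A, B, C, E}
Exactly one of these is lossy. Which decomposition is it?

Decomposition 1: common = {A, D}, closure = {A, B, D} → lossy.
Decomposition 2: common = {A, D}, closure = {A, B, D} → lossless.
Decomposition 3: common = {B, C, E}, closure = {B, C, D, E} → lossless.

Decomposition 1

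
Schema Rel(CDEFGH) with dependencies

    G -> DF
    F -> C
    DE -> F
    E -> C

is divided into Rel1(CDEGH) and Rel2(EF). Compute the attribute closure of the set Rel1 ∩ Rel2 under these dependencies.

Rel1 ∩ Rel2 = {E}.
E → C applies, adding C
Closure: {CE}.

CE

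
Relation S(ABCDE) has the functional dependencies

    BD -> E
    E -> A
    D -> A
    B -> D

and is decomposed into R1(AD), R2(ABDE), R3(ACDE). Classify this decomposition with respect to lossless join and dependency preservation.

lossy but dependency-preserving

Lossless test (chase): applying each FD to every pair of rows produces no changes in the tableau, so no row becomes fully distinguished — the join is lossy.
Dependency preservation: every FD's attributes lie within a single fragment, so each can be enforced locally — preserved.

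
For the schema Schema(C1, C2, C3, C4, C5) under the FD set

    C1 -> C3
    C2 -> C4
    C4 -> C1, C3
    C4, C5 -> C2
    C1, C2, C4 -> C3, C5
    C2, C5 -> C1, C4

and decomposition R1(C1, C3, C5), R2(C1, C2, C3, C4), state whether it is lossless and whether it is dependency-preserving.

lossy and not dependency-preserving

Lossless test: (C1, C3)⁺ = {C1, C3}, which is a superkey of neither fragment — lossy.
Dependency preservation: the restricted closure of {C4, C5} across the fragments never reaches {C2}, so C4, C5 → C2 cannot be enforced without a join — not preserved.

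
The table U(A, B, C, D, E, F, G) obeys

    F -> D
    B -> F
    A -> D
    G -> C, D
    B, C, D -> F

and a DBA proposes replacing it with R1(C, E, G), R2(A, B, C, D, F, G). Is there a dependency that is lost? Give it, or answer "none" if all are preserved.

none

F → D lies within R2.
B → F lies within R2.
A → D lies within R2.
G → C, D lies within R2.
B, C, D → F lies within R2.
Every dependency is enforceable on the fragments, so the decomposition is dependency-preserving.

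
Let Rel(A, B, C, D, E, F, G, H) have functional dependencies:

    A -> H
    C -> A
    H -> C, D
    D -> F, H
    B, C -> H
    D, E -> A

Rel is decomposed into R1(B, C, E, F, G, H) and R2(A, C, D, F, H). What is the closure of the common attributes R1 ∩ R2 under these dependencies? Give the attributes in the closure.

A, C, D, F, H

R1 ∩ R2 = {C, F, H}.
C → A applies, adding A
H → C, D applies, adding D
Closure: {A, C, D, F, H}.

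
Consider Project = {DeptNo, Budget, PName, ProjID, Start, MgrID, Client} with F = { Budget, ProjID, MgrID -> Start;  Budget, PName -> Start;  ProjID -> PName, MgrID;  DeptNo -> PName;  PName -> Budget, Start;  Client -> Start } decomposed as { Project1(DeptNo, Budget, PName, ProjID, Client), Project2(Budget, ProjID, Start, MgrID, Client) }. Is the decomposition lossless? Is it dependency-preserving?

lossless but not dependency-preserving

Lossless test: (Budget, ProjID, Client)⁺ = {Budget, PName, ProjID, Start, MgrID, Client}, which contains all of one fragment — lossless.
Dependency preservation: the restricted closure of {Budget, PName} across the fragments never reaches {Start}, so Budget, PName → Start cannot be enforced without a join — not preserved.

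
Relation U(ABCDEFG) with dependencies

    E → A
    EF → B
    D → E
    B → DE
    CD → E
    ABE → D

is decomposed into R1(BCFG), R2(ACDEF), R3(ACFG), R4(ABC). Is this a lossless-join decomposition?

Chase test. Columns are ABCDEFG; row i has aⱼ where attribute j ∈ Ri, else bᵢⱼ.
Initial tableau (one row per fragment):
  row 1: b11 a2 a3 b14 b15 a6 a7
  row 2: a1 b22 a3 a4 a5 a6 b27
  row 3: a1 b32 a3 b34 b35 a6 a7
  row 4: a1 a2 a3 b44 b45 b46 b47
Rows 1 and 4 agree on B; apply B→DE and equate their DE entries.
Rows 1 and 4 agree on E; apply E→A and equate their A entries.
No row becomes fully distinguished — the join is lossy.

No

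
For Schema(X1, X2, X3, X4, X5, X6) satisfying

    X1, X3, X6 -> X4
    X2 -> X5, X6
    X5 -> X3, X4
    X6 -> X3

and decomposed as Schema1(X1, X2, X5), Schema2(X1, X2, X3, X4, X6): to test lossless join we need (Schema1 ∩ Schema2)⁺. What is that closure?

Schema1 ∩ Schema2 = {X1, X2}.
X2 → X5, X6 applies, adding X5, X6
X5 → X3, X4 applies, adding X3, X4
Closure: {X1, X2, X3, X4, X5, X6}.

X1, X2, X3, X4, X5, X6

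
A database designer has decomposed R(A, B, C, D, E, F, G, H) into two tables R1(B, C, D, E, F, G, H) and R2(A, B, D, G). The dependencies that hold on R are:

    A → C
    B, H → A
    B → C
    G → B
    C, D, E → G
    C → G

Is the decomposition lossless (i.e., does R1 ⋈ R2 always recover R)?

Common attributes: R1 ∩ R2 = {B, D, G}.
Closure of {B, D, G}: B → C applies, adding C. So (B, D, G)⁺ = {B, C, D, G}.
The closure contains neither all of R1 = {B, C, D, E, F, G, H} nor all of R2 = {A, B, D, G}, so the common attributes are not a superkey of either fragment. The join is lossy.

No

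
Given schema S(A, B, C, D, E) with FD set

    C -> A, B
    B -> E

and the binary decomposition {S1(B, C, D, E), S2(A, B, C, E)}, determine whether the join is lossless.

Yes

Common attributes: S1 ∩ S2 = {B, C, E}.
Closure of {B, C, E}: C → A, B applies, adding A. So (B, C, E)⁺ = {A, B, C, E}.
This closure contains every attribute of S2, so S1 ∩ S2 → S2. The join is lossless.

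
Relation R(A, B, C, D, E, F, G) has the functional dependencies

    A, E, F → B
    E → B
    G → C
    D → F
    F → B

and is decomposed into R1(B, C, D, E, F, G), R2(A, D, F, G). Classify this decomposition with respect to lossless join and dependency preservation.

lossy but dependency-preserving

Lossless test: (D, F, G)⁺ = {B, C, D, F, G}, which is a superkey of neither fragment — lossy.
Dependency preservation: A, E, F → B is not contained in any single fragment, but the restricted closure of its left-hand side across the fragments still reaches the right-hand side; the remaining FDs each lie inside some fragment. All dependencies are preserved.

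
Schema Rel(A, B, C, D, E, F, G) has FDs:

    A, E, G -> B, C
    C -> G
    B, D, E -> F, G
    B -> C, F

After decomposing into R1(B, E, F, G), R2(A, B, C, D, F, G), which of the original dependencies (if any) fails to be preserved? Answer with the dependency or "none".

Check A, E, G → B, C: no single fragment contains all of {A, B, C, E, G}, and the restricted closure of {A, E, G} across the fragments never reaches {B, C}.
C → G is preserved.
B, D, E → F, G is preserved.
B → C, F is preserved.

A, E, G -> B, C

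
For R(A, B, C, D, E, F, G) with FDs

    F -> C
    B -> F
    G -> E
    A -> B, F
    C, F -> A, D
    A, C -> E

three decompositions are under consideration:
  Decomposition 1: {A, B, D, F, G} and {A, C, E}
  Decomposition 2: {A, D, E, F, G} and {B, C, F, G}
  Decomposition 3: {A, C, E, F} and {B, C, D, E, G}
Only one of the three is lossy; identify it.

Decomposition 3

Decomposition 1: common = {A}, closure = {A, B, C, D, E, F} → lossless.
Decomposition 2: common = {F, G}, closure = {A, B, C, D, E, F, G} → lossless.
Decomposition 3: common = {C, E}, closure = {C, E} → lossy.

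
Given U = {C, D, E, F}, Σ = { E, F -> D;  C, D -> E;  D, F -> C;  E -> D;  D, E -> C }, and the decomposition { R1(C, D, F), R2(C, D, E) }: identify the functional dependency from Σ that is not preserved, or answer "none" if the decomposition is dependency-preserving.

E, F → D: restricted closure across fragments reaches D.
C, D → E lies within R2.
D, F → C lies within R1.
E → D lies within R2.
D, E → C lies within R2.
Every dependency is enforceable on the fragments, so the decomposition is dependency-preserving.

none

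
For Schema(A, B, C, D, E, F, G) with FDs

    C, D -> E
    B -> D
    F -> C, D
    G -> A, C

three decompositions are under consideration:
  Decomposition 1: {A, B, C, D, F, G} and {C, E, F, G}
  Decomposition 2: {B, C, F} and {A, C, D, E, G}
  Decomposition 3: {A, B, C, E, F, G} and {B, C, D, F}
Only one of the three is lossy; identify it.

Decomposition 2

Decomposition 1: common = {C, F, G}, closure = {A, C, D, E, F, G} → lossless.
Decomposition 2: common = {C}, closure = {C} → lossy.
Decomposition 3: common = {B, C, F}, closure = {B, C, D, E, F} → lossless.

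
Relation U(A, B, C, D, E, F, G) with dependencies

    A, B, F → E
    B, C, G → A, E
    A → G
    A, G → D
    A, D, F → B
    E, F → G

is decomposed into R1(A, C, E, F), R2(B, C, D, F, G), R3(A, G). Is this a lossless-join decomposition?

No

Chase test. Columns are A, B, C, D, E, F, G; row i has aⱼ where attribute j ∈ Ri, else bᵢⱼ.
Initial tableau (one row per fragment):
  row 1: a1 b12 a3 b14 a5 a6 b17
  row 2: b21 a2 a3 a4 b25 a6 a7
  row 3: a1 b32 b33 b34 b35 b36 a7
Rows 1 and 3 agree on A; apply A→G and equate their G entries.
Rows 1 and 3 agree on A, G; apply A, G→D and equate their D entries.
No row becomes fully distinguished — the join is lossy.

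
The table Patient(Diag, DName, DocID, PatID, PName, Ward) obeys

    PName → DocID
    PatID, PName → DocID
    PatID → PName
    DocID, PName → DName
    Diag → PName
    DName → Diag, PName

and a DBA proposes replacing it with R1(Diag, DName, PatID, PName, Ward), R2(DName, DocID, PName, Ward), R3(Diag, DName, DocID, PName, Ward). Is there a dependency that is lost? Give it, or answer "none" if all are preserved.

PName → DocID lies within R2.
PatID, PName → DocID: restricted closure across fragments reaches DocID.
PatID → PName lies within R1.
DocID, PName → DName lies within R2.
Diag → PName lies within R1.
DName → Diag, PName lies within R1.
Every dependency is enforceable on the fragments, so the decomposition is dependency-preserving.

none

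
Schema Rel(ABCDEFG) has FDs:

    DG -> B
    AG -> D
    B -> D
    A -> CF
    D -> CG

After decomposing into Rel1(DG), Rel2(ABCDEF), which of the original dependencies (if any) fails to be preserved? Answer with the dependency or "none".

Check AG → D: no single fragment contains all of {ADG}, and the restricted closure of {AG} across the fragments never reaches {D}.
DG → B is preserved.
B → D is preserved.
A → CF is preserved.
D → CG is preserved.

AG -> D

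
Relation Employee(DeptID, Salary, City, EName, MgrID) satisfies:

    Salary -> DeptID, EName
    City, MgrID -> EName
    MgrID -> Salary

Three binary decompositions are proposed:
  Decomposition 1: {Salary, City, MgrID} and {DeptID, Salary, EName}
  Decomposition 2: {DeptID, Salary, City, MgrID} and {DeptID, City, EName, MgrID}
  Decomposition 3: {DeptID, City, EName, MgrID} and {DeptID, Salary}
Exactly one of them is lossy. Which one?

Decomposition 1: common = {Salary}, closure = {DeptID, Salary, EName} → lossless.
Decomposition 2: common = {DeptID, City, MgrID}, closure = {DeptID, Salary, City, EName, MgrID} → lossless.
Decomposition 3: common = {DeptID}, closure = {DeptID} → lossy.

Decomposition 3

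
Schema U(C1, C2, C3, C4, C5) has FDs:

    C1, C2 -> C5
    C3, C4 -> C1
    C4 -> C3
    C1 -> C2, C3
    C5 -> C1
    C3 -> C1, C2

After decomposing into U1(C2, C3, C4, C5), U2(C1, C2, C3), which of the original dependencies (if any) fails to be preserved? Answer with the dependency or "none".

C1, C2 → C5: restricted closure across fragments reaches C5.
C3, C4 → C1: restricted closure across fragments reaches C1.
C4 → C3 lies within U1.
C1 → C2, C3 lies within U2.
C5 → C1: restricted closure across fragments reaches C1.
C3 → C1, C2 lies within U2.
Every dependency is enforceable on the fragments, so the decomposition is dependency-preserving.

none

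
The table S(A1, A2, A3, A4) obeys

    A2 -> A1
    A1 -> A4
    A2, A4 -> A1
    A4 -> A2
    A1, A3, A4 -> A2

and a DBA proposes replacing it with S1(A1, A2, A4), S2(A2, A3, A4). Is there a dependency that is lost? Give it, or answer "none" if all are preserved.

none

A2 → A1 lies within S1.
A1 → A4 lies within S1.
A2, A4 → A1 lies within S1.
A4 → A2 lies within S1.
A1, A3, A4 → A2: restricted closure across fragments reaches A2.
Every dependency is enforceable on the fragments, so the decomposition is dependency-preserving.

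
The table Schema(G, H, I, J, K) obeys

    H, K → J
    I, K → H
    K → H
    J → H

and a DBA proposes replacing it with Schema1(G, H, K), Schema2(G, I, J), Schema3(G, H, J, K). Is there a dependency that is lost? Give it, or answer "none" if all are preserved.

H, K → J lies within Schema3.
I, K → H: restricted closure across fragments reaches H.
K → H lies within Schema1.
J → H lies within Schema3.
Every dependency is enforceable on the fragments, so the decomposition is dependency-preserving.

none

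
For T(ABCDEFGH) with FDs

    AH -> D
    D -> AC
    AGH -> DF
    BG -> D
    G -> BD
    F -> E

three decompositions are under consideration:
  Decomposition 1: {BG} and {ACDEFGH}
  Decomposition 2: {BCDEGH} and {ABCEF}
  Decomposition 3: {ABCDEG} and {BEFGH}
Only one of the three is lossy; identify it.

Decomposition 2

Decomposition 1: common = {G}, closure = {ABCDG} → lossless.
Decomposition 2: common = {BCE}, closure = {BCE} → lossy.
Decomposition 3: common = {BEG}, closure = {ABCDEG} → lossless.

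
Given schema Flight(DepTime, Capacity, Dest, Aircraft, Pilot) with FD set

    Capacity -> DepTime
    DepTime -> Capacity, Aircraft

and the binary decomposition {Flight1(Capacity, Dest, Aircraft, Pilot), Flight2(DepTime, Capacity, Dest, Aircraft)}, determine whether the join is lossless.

Yes

Common attributes: Flight1 ∩ Flight2 = {Capacity, Dest, Aircraft}.
Closure of {Capacity, Dest, Aircraft}: Capacity → DepTime applies, adding DepTime. So (Capacity, Dest, Aircraft)⁺ = {DepTime, Capacity, Dest, Aircraft}.
This closure contains every attribute of Flight2, so Flight1 ∩ Flight2 → Flight2. The join is lossless.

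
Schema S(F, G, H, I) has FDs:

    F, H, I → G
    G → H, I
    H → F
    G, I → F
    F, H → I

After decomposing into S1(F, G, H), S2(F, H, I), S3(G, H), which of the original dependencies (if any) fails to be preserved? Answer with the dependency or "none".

none

F, H, I → G: restricted closure across fragments reaches G.
G → H, I: restricted closure across fragments reaches H, I.
H → F lies within S1.
G, I → F: restricted closure across fragments reaches F.
F, H → I lies within S2.
Every dependency is enforceable on the fragments, so the decomposition is dependency-preserving.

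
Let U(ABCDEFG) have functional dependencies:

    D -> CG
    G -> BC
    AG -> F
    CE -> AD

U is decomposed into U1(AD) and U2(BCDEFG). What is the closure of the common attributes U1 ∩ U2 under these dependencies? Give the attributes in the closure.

BCDG

U1 ∩ U2 = {D}.
D → CG applies, adding CG
G → BC applies, adding B
Closure: {BCDG}.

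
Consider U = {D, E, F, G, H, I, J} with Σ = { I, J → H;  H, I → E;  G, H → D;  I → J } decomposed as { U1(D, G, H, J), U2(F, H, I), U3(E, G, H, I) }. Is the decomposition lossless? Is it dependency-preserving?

Lossless test (chase): Rows 2 and 3 agree on H, I; apply H, I→E and equate their E entries. Rows 1 and 3 agree on G, H; apply G, H→D and equate their D entries. Rows 2 and 3 agree on I; apply I→J and equate their J entries. No row becomes fully distinguished — the join is lossy.
Dependency preservation: the restricted closure of {I} across the fragments never reaches {J}, so I → J cannot be enforced without a join — not preserved.

lossy and not dependency-preserving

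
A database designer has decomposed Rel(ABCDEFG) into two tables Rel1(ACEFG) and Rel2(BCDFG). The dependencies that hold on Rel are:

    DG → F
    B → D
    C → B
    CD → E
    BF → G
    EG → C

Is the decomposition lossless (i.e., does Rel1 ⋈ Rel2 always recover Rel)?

Yes

Common attributes: Rel1 ∩ Rel2 = {CFG}.
Closure of {CFG}: C → B applies, adding B; B → D applies, adding D; CD → E applies, adding E. So (CFG)⁺ = {BCDEFG}.
This closure contains every attribute of Rel2, so Rel1 ∩ Rel2 → Rel2. The join is lossless.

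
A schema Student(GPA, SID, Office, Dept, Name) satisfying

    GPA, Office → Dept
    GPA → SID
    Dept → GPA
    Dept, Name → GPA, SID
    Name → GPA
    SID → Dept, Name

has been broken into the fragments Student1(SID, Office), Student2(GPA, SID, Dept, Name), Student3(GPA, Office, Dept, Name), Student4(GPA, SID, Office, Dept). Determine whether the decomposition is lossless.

Yes

Chase test. Columns are GPA, SID, Office, Dept, Name; row i has aⱼ where attribute j ∈ Studenti, else bᵢⱼ.
Initial tableau (one row per fragment):
  row 1: b11 a2 a3 b14 b15
  row 2: a1 a2 b23 a4 a5
  row 3: a1 b32 a3 a4 a5
  row 4: a1 a2 a3 a4 b45
Rows 2 and 3 agree on GPA; apply GPA→SID and equate their SID entries.
Rows 1 and 2 agree on SID; apply SID→Dept, Name and equate their Dept, Name entries.
Rows 1 and 4 agree on SID; apply SID→Dept, Name and equate their Dept, Name entries.
Rows 1 and 2 agree on Dept; apply Dept→GPA and equate their GPA entries.
Row 1 is now all distinguished symbols — the join is lossless.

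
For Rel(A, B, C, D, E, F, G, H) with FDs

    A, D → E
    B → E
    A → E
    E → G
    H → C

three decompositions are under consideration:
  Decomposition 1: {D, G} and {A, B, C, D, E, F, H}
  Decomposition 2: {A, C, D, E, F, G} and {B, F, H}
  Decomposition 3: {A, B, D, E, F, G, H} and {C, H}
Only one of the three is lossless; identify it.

Decomposition 1: common = {D}, closure = {D} → lossy.
Decomposition 2: common = {F}, closure = {F} → lossy.
Decomposition 3: common = {H}, closure = {C, H} → lossless.

Decomposition 3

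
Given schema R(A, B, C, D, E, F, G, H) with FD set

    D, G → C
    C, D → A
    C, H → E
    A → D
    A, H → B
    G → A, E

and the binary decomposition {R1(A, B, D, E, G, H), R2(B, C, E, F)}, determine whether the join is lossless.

No

Common attributes: R1 ∩ R2 = {B, E}.
No dependency enlarges {B, E}, so (B, E)⁺ = {B, E}.
The closure contains neither all of R1 = {A, B, D, E, G, H} nor all of R2 = {B, C, E, F}, so the common attributes are not a superkey of either fragment. The join is lossy.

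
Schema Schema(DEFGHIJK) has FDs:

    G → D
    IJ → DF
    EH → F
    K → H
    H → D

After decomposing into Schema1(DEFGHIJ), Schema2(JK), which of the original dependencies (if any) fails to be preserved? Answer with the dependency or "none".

Check K → H: no single fragment contains all of {HK}, and the restricted closure of {K} across the fragments never reaches {H}.
G → D is preserved.
IJ → DF is preserved.
EH → F is preserved.
H → D is preserved.

K → H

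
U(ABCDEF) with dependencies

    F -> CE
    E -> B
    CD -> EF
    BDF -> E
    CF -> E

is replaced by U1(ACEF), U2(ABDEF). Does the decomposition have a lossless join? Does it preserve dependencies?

Lossless test: (AEF)⁺ = {ABCEF}, which contains all of one fragment — lossless.
Dependency preservation: the restricted closure of {CD} across the fragments never reaches {EF}, so CD → EF cannot be enforced without a join — not preserved.

lossless but not dependency-preserving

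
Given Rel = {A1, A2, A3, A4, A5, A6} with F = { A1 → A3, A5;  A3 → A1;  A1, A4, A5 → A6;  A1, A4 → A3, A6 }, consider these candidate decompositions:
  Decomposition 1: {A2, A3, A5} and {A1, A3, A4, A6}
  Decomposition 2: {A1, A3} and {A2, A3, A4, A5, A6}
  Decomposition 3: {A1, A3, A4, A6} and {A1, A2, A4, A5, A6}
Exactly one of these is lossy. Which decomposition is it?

Decomposition 1: common = {A3}, closure = {A1, A3, A5} → lossy.
Decomposition 2: common = {A3}, closure = {A1, A3, A5} → lossless.
Decomposition 3: common = {A1, A4, A6}, closure = {A1, A3, A4, A5, A6} → lossless.

Decomposition 1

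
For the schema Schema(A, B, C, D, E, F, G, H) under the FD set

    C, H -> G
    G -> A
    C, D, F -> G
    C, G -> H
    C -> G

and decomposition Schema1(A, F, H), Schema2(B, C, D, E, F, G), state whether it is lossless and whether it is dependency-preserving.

Lossless test: (F)⁺ = {F}, which is a superkey of neither fragment — lossy.
Dependency preservation: the restricted closure of {G} across the fragments never reaches {A}, so G → A cannot be enforced without a join — not preserved.

lossy and not dependency-preserving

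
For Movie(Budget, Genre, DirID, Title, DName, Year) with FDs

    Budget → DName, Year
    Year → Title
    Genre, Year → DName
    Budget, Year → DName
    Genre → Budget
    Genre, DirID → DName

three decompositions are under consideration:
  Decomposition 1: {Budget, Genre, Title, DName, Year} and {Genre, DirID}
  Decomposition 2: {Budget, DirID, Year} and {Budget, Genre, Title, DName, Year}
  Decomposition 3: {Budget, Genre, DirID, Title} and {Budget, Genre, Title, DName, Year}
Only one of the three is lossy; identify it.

Decomposition 2

Decomposition 1: common = {Genre}, closure = {Budget, Genre, Title, DName, Year} → lossless.
Decomposition 2: common = {Budget, Year}, closure = {Budget, Title, DName, Year} → lossy.
Decomposition 3: common = {Budget, Genre, Title}, closure = {Budget, Genre, Title, DName, Year} → lossless.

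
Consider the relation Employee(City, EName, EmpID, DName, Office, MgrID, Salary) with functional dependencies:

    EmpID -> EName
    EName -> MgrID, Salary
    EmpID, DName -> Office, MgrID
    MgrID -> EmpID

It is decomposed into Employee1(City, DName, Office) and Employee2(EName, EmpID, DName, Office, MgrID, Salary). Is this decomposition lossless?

Common attributes: Employee1 ∩ Employee2 = {DName, Office}.
No dependency enlarges {DName, Office}, so (DName, Office)⁺ = {DName, Office}.
The closure contains neither all of Employee1 = {City, DName, Office} nor all of Employee2 = {EName, EmpID, DName, Office, MgrID, Salary}, so the common attributes are not a superkey of either fragment. The join is lossy.

No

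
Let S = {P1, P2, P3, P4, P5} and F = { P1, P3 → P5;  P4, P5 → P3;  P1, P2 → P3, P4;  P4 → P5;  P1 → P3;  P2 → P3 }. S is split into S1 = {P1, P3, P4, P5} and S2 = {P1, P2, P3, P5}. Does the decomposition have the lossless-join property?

Common attributes: S1 ∩ S2 = {P1, P3, P5}.
No dependency enlarges {P1, P3, P5}, so (P1, P3, P5)⁺ = {P1, P3, P5}.
The closure contains neither all of S1 = {P1, P3, P4, P5} nor all of S2 = {P1, P2, P3, P5}, so the common attributes are not a superkey of either fragment. The join is lossy.

No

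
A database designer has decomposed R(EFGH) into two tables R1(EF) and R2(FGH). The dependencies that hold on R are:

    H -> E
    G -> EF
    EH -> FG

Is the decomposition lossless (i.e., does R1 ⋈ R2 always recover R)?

Common attributes: R1 ∩ R2 = {F}.
No dependency enlarges {F}, so (F)⁺ = {F}.
The closure contains neither all of R1 = {EF} nor all of R2 = {FGH}, so the common attributes are not a superkey of either fragment. The join is lossy.

No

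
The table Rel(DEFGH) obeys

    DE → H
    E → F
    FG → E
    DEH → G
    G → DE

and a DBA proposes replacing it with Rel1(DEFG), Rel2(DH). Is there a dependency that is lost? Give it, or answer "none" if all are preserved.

Check DE → H: no single fragment contains all of {DEH}, and the restricted closure of {DE} across the fragments never reaches {H}.
E → F is preserved.
FG → E is preserved.
DEH → G is preserved.
G → DE is preserved.

DE → H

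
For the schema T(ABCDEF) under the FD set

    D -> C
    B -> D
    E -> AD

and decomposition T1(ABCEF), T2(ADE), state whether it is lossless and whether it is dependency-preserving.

Lossless test: (AE)⁺ = {ACDE}, which contains all of one fragment — lossless.
Dependency preservation: the restricted closure of {D} across the fragments never reaches {C}, so D → C cannot be enforced without a join — not preserved.

lossless but not dependency-preserving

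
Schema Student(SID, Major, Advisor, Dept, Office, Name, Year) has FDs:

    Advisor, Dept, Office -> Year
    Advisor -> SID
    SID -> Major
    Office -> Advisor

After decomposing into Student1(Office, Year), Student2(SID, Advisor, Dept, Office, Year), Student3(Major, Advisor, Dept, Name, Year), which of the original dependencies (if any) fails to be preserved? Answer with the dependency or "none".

Check SID → Major: no single fragment contains all of {SID, Major}, and the restricted closure of {SID} across the fragments never reaches {Major}.
Advisor, Dept, Office → Year is preserved.
Advisor → SID is preserved.
Office → Advisor is preserved.

SID -> Major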